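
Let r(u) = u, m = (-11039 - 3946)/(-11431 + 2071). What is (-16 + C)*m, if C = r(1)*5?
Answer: -3663/208 ≈ -17.611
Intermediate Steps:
m = 333/208 (m = -14985/(-9360) = -14985*(-1/9360) = 333/208 ≈ 1.6010)
C = 5 (C = 1*5 = 5)
(-16 + C)*m = (-16 + 5)*(333/208) = -11*333/208 = -3663/208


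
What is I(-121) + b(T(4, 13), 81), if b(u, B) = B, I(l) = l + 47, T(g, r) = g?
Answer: 7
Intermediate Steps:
I(l) = 47 + l
I(-121) + b(T(4, 13), 81) = (47 - 121) + 81 = -74 + 81 = 7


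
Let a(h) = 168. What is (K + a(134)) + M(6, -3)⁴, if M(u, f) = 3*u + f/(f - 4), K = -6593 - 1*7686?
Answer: 243042370/2401 ≈ 1.0123e+5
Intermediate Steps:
K = -14279 (K = -6593 - 7686 = -14279)
M(u, f) = 3*u + f/(-4 + f)
(K + a(134)) + M(6, -3)⁴ = (-14279 + 168) + ((-3 - 12*6 + 3*(-3)*6)/(-4 - 3))⁴ = -14111 + ((-3 - 72 - 54)/(-7))⁴ = -14111 + (-⅐*(-129))⁴ = -14111 + (129/7)⁴ = -14111 + 276922881/2401 = 243042370/2401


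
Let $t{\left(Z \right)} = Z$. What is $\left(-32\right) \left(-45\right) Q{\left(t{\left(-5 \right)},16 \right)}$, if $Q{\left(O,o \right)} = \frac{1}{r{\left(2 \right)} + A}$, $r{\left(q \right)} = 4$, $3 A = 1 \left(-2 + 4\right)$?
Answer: $\frac{2160}{7} \approx 308.57$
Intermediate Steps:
$A = \frac{2}{3}$ ($A = \frac{1 \left(-2 + 4\right)}{3} = \frac{1 \cdot 2}{3} = \frac{1}{3} \cdot 2 = \frac{2}{3} \approx 0.66667$)
$Q{\left(O,o \right)} = \frac{3}{14}$ ($Q{\left(O,o \right)} = \frac{1}{4 + \frac{2}{3}} = \frac{1}{\frac{14}{3}} = \frac{3}{14}$)
$\left(-32\right) \left(-45\right) Q{\left(t{\left(-5 \right)},16 \right)} = \left(-32\right) \left(-45\right) \frac{3}{14} = 1440 \cdot \frac{3}{14} = \frac{2160}{7}$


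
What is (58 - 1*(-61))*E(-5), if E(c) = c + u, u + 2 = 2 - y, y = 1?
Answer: -714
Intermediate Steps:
u = -1 (u = -2 + (2 - 1*1) = -2 + (2 - 1) = -2 + 1 = -1)
E(c) = -1 + c (E(c) = c - 1 = -1 + c)
(58 - 1*(-61))*E(-5) = (58 - 1*(-61))*(-1 - 5) = (58 + 61)*(-6) = 119*(-6) = -714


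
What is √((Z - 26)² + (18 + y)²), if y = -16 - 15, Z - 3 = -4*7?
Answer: √2770 ≈ 52.631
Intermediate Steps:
Z = -25 (Z = 3 - 4*7 = 3 - 28 = -25)
y = -31
√((Z - 26)² + (18 + y)²) = √((-25 - 26)² + (18 - 31)²) = √((-51)² + (-13)²) = √(2601 + 169) = √2770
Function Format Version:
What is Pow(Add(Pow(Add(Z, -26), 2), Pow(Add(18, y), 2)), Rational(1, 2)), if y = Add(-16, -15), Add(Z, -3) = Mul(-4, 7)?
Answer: Pow(2770, Rational(1, 2)) ≈ 52.631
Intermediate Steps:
Z = -25 (Z = Add(3, Mul(-4, 7)) = Add(3, -28) = -25)
y = -31
Pow(Add(Pow(Add(Z, -26), 2), Pow(Add(18, y), 2)), Rational(1, 2)) = Pow(Add(Pow(Add(-25, -26), 2), Pow(Add(18, -31), 2)), Rational(1, 2)) = Pow(Add(Pow(-51, 2), Pow(-13, 2)), Rational(1, 2)) = Pow(Add(2601, 169), Rational(1, 2)) = Pow(2770, Rational(1, 2))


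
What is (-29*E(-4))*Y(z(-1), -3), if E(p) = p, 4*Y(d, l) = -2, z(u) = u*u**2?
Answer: -58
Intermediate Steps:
z(u) = u**3
Y(d, l) = -1/2 (Y(d, l) = (1/4)*(-2) = -1/2)
(-29*E(-4))*Y(z(-1), -3) = -29*(-4)*(-1/2) = 116*(-1/2) = -58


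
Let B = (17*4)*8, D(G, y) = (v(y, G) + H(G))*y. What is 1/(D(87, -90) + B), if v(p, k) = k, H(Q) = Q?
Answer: -1/15116 ≈ -6.6155e-5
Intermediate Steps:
D(G, y) = 2*G*y (D(G, y) = (G + G)*y = (2*G)*y = 2*G*y)
B = 544 (B = 68*8 = 544)
1/(D(87, -90) + B) = 1/(2*87*(-90) + 544) = 1/(-15660 + 544) = 1/(-15116) = -1/15116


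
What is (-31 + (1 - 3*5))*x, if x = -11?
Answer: 495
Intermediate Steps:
(-31 + (1 - 3*5))*x = (-31 + (1 - 3*5))*(-11) = (-31 + (1 - 15))*(-11) = (-31 - 14)*(-11) = -45*(-11) = 495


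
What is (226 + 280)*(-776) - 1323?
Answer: -393979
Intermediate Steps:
(226 + 280)*(-776) - 1323 = 506*(-776) - 1323 = -392656 - 1323 = -393979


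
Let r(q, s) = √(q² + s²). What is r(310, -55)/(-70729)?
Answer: -5*√3965/70729 ≈ -0.0044514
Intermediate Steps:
r(310, -55)/(-70729) = √(310² + (-55)²)/(-70729) = √(96100 + 3025)*(-1/70729) = √99125*(-1/70729) = (5*√3965)*(-1/70729) = -5*√3965/70729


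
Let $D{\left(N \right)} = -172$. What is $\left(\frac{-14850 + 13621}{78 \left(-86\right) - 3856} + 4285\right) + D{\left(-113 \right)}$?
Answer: $\frac{43450961}{10564} \approx 4113.1$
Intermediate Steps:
$\left(\frac{-14850 + 13621}{78 \left(-86\right) - 3856} + 4285\right) + D{\left(-113 \right)} = \left(\frac{-14850 + 13621}{78 \left(-86\right) - 3856} + 4285\right) - 172 = \left(- \frac{1229}{-6708 - 3856} + 4285\right) - 172 = \left(- \frac{1229}{-10564} + 4285\right) - 172 = \left(\left(-1229\right) \left(- \frac{1}{10564}\right) + 4285\right) - 172 = \left(\frac{1229}{10564} + 4285\right) - 172 = \frac{45267969}{10564} - 172 = \frac{43450961}{10564}$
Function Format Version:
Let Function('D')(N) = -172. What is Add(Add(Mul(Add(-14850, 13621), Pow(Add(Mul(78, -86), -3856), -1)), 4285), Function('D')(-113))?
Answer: Rational(43450961, 10564) ≈ 4113.1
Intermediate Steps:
Add(Add(Mul(Add(-14850, 13621), Pow(Add(Mul(78, -86), -3856), -1)), 4285), Function('D')(-113)) = Add(Add(Mul(Add(-14850, 13621), Pow(Add(Mul(78, -86), -3856), -1)), 4285), -172) = Add(Add(Mul(-1229, Pow(Add(-6708, -3856), -1)), 4285), -172) = Add(Add(Mul(-1229, Pow(-10564, -1)), 4285), -172) = Add(Add(Mul(-1229, Rational(-1, 10564)), 4285), -172) = Add(Add(Rational(1229, 10564), 4285), -172) = Add(Rational(45267969, 10564), -172) = Rational(43450961, 10564)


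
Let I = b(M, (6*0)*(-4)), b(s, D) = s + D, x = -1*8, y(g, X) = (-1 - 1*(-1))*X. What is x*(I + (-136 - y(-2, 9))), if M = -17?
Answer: 1224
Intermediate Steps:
y(g, X) = 0 (y(g, X) = (-1 + 1)*X = 0*X = 0)
x = -8
b(s, D) = D + s
I = -17 (I = (6*0)*(-4) - 17 = 0*(-4) - 17 = 0 - 17 = -17)
x*(I + (-136 - y(-2, 9))) = -8*(-17 + (-136 - 1*0)) = -8*(-17 + (-136 + 0)) = -8*(-17 - 136) = -8*(-153) = 1224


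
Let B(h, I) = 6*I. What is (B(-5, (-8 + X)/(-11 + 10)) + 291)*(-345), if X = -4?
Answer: -125235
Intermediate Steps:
(B(-5, (-8 + X)/(-11 + 10)) + 291)*(-345) = (6*((-8 - 4)/(-11 + 10)) + 291)*(-345) = (6*(-12/(-1)) + 291)*(-345) = (6*(-12*(-1)) + 291)*(-345) = (6*12 + 291)*(-345) = (72 + 291)*(-345) = 363*(-345) = -125235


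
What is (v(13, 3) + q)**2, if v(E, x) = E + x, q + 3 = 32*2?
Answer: 5929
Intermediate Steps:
q = 61 (q = -3 + 32*2 = -3 + 64 = 61)
(v(13, 3) + q)**2 = ((13 + 3) + 61)**2 = (16 + 61)**2 = 77**2 = 5929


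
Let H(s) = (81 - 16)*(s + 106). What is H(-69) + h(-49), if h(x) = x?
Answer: 2356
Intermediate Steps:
H(s) = 6890 + 65*s (H(s) = 65*(106 + s) = 6890 + 65*s)
H(-69) + h(-49) = (6890 + 65*(-69)) - 49 = (6890 - 4485) - 49 = 2405 - 49 = 2356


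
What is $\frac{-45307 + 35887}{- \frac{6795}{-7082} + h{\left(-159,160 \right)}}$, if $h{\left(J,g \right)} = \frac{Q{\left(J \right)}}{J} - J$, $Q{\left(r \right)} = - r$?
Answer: $- \frac{66712440}{1125751} \approx -59.26$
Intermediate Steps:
$h{\left(J,g \right)} = -1 - J$ ($h{\left(J,g \right)} = \frac{\left(-1\right) J}{J} - J = -1 - J$)
$\frac{-45307 + 35887}{- \frac{6795}{-7082} + h{\left(-159,160 \right)}} = \frac{-45307 + 35887}{- \frac{6795}{-7082} - -158} = - \frac{9420}{\left(-6795\right) \left(- \frac{1}{7082}\right) + \left(-1 + 159\right)} = - \frac{9420}{\frac{6795}{7082} + 158} = - \frac{9420}{\frac{1125751}{7082}} = \left(-9420\right) \frac{7082}{1125751} = - \frac{66712440}{1125751}$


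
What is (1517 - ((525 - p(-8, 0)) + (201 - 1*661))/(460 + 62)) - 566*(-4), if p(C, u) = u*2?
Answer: 1973617/522 ≈ 3780.9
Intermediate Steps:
p(C, u) = 2*u
(1517 - ((525 - p(-8, 0)) + (201 - 1*661))/(460 + 62)) - 566*(-4) = (1517 - ((525 - 2*0) + (201 - 1*661))/(460 + 62)) - 566*(-4) = (1517 - ((525 - 1*0) + (201 - 661))/522) + 2264 = (1517 - ((525 + 0) - 460)/522) + 2264 = (1517 - (525 - 460)/522) + 2264 = (1517 - 65/522) + 2264 = 791809/522 + 2264 = 1973617/522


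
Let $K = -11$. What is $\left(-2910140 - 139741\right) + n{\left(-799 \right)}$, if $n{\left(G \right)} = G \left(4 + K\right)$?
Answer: $-3044288$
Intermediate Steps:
$n{\left(G \right)} = - 7 G$ ($n{\left(G \right)} = G \left(4 - 11\right) = G \left(-7\right) = - 7 G$)
$\left(-2910140 - 139741\right) + n{\left(-799 \right)} = \left(-2910140 - 139741\right) - -5593 = -3049881 + 5593 = -3044288$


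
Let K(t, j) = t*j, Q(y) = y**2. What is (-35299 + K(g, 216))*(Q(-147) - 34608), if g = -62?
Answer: 632934309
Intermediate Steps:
K(t, j) = j*t
(-35299 + K(g, 216))*(Q(-147) - 34608) = (-35299 + 216*(-62))*((-147)**2 - 34608) = (-35299 - 13392)*(21609 - 34608) = -48691*(-12999) = 632934309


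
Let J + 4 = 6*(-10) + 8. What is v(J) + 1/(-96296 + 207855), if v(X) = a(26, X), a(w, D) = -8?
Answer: -892471/111559 ≈ -8.0000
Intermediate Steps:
J = -56 (J = -4 + (6*(-10) + 8) = -4 + (-60 + 8) = -4 - 52 = -56)
v(X) = -8
v(J) + 1/(-96296 + 207855) = -8 + 1/(-96296 + 207855) = -8 + 1/111559 = -892471/111559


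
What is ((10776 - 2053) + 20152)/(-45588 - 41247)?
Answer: -275/827 ≈ -0.33253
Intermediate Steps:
((10776 - 2053) + 20152)/(-45588 - 41247) = (8723 + 20152)/(-86835) = 28875*(-1/86835) = -275/827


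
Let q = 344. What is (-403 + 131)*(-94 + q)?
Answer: -68000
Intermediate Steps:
(-403 + 131)*(-94 + q) = (-403 + 131)*(-94 + 344) = -272*250 = -68000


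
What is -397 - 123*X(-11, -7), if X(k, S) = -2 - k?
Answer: -1504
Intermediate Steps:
-397 - 123*X(-11, -7) = -397 - 123*(-2 - 1*(-11)) = -397 - 123*(-2 + 11) = -397 - 123*9 = -397 - 1107 = -1504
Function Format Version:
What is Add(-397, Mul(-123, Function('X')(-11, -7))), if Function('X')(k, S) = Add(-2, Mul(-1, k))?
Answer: -1504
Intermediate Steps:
Add(-397, Mul(-123, Function('X')(-11, -7))) = Add(-397, Mul(-123, Add(-2, Mul(-1, -11)))) = Add(-397, Mul(-123, Add(-2, 11))) = Add(-397, Mul(-123, 9)) = Add(-397, -1107) = -1504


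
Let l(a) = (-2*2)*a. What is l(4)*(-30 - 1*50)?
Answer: 1280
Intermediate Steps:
l(a) = -4*a
l(4)*(-30 - 1*50) = (-4*4)*(-30 - 1*50) = -16*(-30 - 50) = -16*(-80) = 1280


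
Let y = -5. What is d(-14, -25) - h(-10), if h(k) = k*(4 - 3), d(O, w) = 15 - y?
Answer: 30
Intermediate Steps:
d(O, w) = 20 (d(O, w) = 15 - 1*(-5) = 15 + 5 = 20)
h(k) = k (h(k) = k*1 = k)
d(-14, -25) - h(-10) = 20 - 1*(-10) = 20 + 10 = 30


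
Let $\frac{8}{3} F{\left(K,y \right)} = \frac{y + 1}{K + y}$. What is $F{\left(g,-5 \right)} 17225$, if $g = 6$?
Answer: $- \frac{51675}{2} \approx -25838.0$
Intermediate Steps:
$F{\left(K,y \right)} = \frac{3 \left(1 + y\right)}{8 \left(K + y\right)}$ ($F{\left(K,y \right)} = \frac{3 \frac{y + 1}{K + y}}{8} = \frac{3 \frac{1 + y}{K + y}}{8} = \frac{3 \left(1 + y\right)}{8 \left(K + y\right)}$)
$F{\left(g,-5 \right)} 17225 = \frac{3 \left(1 - 5\right)}{8 \left(6 - 5\right)} 17225 = \frac{3}{8} \cdot 1^{-1} \left(-4\right) 17225 = \frac{3}{8} \cdot 1 \left(-4\right) 17225 = \left(- \frac{3}{2}\right) 17225 = - \frac{51675}{2}$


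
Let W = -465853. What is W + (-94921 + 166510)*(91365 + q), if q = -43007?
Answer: 3461435009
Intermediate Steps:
W + (-94921 + 166510)*(91365 + q) = -465853 + (-94921 + 166510)*(91365 - 43007) = -465853 + 71589*48358 = -465853 + 3461900862 = 3461435009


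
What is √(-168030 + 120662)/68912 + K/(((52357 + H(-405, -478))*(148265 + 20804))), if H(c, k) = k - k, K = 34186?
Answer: 34186/8851945633 + I*√11842/34456 ≈ 3.862e-6 + 0.0031583*I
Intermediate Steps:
H(c, k) = 0
√(-168030 + 120662)/68912 + K/(((52357 + H(-405, -478))*(148265 + 20804))) = √(-168030 + 120662)/68912 + 34186/(((52357 + 0)*(148265 + 20804))) = √(-47368)*(1/68912) + 34186/((52357*169069)) = (2*I*√11842)*(1/68912) + 34186/8851945633 = I*√11842/34456 + 34186*(1/8851945633) = I*√11842/34456 + 34186/8851945633 = 34186/8851945633 + I*√11842/34456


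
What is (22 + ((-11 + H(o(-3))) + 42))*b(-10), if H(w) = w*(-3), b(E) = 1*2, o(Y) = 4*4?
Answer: 10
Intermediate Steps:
o(Y) = 16
b(E) = 2
H(w) = -3*w
(22 + ((-11 + H(o(-3))) + 42))*b(-10) = (22 + ((-11 - 3*16) + 42))*2 = (22 + ((-11 - 48) + 42))*2 = (22 + (-59 + 42))*2 = (22 - 17)*2 = 5*2 = 10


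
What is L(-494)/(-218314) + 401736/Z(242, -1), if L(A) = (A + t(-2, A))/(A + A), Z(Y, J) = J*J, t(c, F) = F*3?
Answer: 43852296551/109157 ≈ 4.0174e+5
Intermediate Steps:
t(c, F) = 3*F
Z(Y, J) = J²
L(A) = 2 (L(A) = (A + 3*A)/(A + A) = (4*A)/((2*A)) = (4*A)*(1/(2*A)) = 2)
L(-494)/(-218314) + 401736/Z(242, -1) = 2/(-218314) + 401736/((-1)²) = 2*(-1/218314) + 401736/1 = -1/109157 + 401736*1 = -1/109157 + 401736 = 43852296551/109157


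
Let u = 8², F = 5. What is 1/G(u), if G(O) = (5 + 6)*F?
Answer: 1/55 ≈ 0.018182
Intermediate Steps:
u = 64
G(O) = 55 (G(O) = (5 + 6)*5 = 11*5 = 55)
1/G(u) = 1/55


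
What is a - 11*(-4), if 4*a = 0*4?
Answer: 44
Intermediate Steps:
a = 0 (a = (0*4)/4 = (¼)*0 = 0)
a - 11*(-4) = 0 - 11*(-4) = 0 + 44 = 44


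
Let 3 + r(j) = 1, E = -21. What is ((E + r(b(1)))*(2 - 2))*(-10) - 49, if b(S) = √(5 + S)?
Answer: -49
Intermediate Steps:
r(j) = -2 (r(j) = -3 + 1 = -2)
((E + r(b(1)))*(2 - 2))*(-10) - 49 = ((-21 - 2)*(2 - 2))*(-10) - 49 = -23*0*(-10) - 49 = 0*(-10) - 49 = 0 - 49 = -49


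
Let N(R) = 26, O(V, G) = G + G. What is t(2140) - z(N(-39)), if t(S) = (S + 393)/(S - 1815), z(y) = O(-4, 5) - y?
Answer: 7733/325 ≈ 23.794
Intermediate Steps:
O(V, G) = 2*G
z(y) = 10 - y (z(y) = 2*5 - y = 10 - y)
t(S) = (393 + S)/(-1815 + S)
t(2140) - z(N(-39)) = (393 + 2140)/(-1815 + 2140) - (10 - 1*26) = 2533/325 - (10 - 26) = (1/325)*2533 - 1*(-16) = 2533/325 + 16 = 7733/325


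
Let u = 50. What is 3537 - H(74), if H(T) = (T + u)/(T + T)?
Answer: 130838/37 ≈ 3536.2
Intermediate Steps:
H(T) = (50 + T)/(2*T) (H(T) = (T + 50)/(T + T) = (50 + T)/((2*T)) = (50 + T)*(1/(2*T)) = (50 + T)/(2*T))
3537 - H(74) = 3537 - (50 + 74)/(2*74) = 3537 - 124/(2*74) = 3537 - 1*31/37 = 3537 - 31/37 = 130838/37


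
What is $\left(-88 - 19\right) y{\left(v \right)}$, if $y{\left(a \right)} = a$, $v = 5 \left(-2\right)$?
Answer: $1070$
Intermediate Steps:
$v = -10$
$\left(-88 - 19\right) y{\left(v \right)} = \left(-88 - 19\right) \left(-10\right) = \left(-107\right) \left(-10\right) = 1070$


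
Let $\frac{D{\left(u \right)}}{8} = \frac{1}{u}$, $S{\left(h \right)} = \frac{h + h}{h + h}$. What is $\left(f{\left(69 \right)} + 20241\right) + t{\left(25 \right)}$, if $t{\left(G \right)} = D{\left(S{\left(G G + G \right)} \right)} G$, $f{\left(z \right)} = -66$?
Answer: $20375$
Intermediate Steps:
$S{\left(h \right)} = 1$ ($S{\left(h \right)} = \frac{2 h}{2 h} = 2 h \frac{1}{2 h} = 1$)
$D{\left(u \right)} = \frac{8}{u}$
$t{\left(G \right)} = 8 G$ ($t{\left(G \right)} = \frac{8}{1} G = 8 \cdot 1 G = 8 G$)
$\left(f{\left(69 \right)} + 20241\right) + t{\left(25 \right)} = \left(-66 + 20241\right) + 8 \cdot 25 = 20175 + 200 = 20375$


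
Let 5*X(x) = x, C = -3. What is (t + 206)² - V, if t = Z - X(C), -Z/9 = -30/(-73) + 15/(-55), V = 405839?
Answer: -5862409147759/16120225 ≈ -3.6367e+5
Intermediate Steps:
X(x) = x/5
Z = -999/803 (Z = -9*(-30/(-73) + 15/(-55)) = -9*(-30*(-1/73) + 15*(-1/55)) = -9*(30/73 - 3/11) = -9*111/803 = -999/803 ≈ -1.2441)
t = -2586/4015 (t = -999/803 - (-3)/5 = -999/803 - 1*(-⅗) = -999/803 + ⅗ = -2586/4015 ≈ -0.64408)
(t + 206)² - V = (-2586/4015 + 206)² - 1*405839 = (824504/4015)² - 405839 = 679806846016/16120225 - 405839 = -5862409147759/16120225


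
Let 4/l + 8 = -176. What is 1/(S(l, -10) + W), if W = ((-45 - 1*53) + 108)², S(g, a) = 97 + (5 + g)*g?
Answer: 2116/416623 ≈ 0.0050789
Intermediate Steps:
l = -1/46 (l = 4/(-8 - 176) = 4/(-184) = 4*(-1/184) = -1/46 ≈ -0.021739)
S(g, a) = 97 + g*(5 + g)
W = 100 (W = ((-45 - 53) + 108)² = (-98 + 108)² = 10² = 100)
1/(S(l, -10) + W) = 1/((97 + (-1/46)² + 5*(-1/46)) + 100) = 1/((97 + 1/2116 - 5/46) + 100) = 1/(205023/2116 + 100) = 1/(416623/2116) = 2116/416623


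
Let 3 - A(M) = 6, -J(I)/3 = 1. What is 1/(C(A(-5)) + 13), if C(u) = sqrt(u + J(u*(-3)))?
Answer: 13/175 - I*sqrt(6)/175 ≈ 0.074286 - 0.013997*I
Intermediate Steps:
J(I) = -3 (J(I) = -3*1 = -3)
A(M) = -3 (A(M) = 3 - 1*6 = 3 - 6 = -3)
C(u) = sqrt(-3 + u) (C(u) = sqrt(u - 3) = sqrt(-3 + u))
1/(C(A(-5)) + 13) = 1/(sqrt(-3 - 3) + 13) = 1/(sqrt(-6) + 13) = 1/(I*sqrt(6) + 13) = 1/(13 + I*sqrt(6))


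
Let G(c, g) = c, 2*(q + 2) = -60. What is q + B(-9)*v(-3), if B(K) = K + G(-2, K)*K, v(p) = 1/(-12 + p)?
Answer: -163/5 ≈ -32.600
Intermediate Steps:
q = -32 (q = -2 + (½)*(-60) = -2 - 30 = -32)
B(K) = -K (B(K) = K - 2*K = -K)
q + B(-9)*v(-3) = -32 + (-1*(-9))/(-12 - 3) = -32 + 9/(-15) = -32 + 9*(-1/15) = -32 - ⅗ = -163/5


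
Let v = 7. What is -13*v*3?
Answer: -273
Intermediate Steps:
-13*v*3 = -13*7*3 = -91*3 = -273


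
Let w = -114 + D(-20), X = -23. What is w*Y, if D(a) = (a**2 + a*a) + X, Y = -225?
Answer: -149175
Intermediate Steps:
D(a) = -23 + 2*a**2 (D(a) = (a**2 + a*a) - 23 = (a**2 + a**2) - 23 = 2*a**2 - 23 = -23 + 2*a**2)
w = 663 (w = -114 + (-23 + 2*(-20)**2) = -114 + (-23 + 2*400) = -114 + (-23 + 800) = -114 + 777 = 663)
w*Y = 663*(-225) = -149175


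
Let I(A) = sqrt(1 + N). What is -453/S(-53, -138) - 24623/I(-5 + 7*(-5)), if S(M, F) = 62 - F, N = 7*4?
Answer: -453/200 - 24623*sqrt(29)/29 ≈ -4574.6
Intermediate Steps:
N = 28
I(A) = sqrt(29) (I(A) = sqrt(1 + 28) = sqrt(29))
-453/S(-53, -138) - 24623/I(-5 + 7*(-5)) = -453/(62 - 1*(-138)) - 24623*sqrt(29)/29 = -453/(62 + 138) - 24623*sqrt(29)/29 = -453/200 - 24623*sqrt(29)/29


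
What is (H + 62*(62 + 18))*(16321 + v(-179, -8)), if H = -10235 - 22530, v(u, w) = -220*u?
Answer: -1548766305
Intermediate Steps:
H = -32765
(H + 62*(62 + 18))*(16321 + v(-179, -8)) = (-32765 + 62*(62 + 18))*(16321 - 220*(-179)) = (-32765 + 62*80)*(16321 + 39380) = (-32765 + 4960)*55701 = -27805*55701 = -1548766305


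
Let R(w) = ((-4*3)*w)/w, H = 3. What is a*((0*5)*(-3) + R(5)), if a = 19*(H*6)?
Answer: -4104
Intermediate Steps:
R(w) = -12 (R(w) = (-12*w)/w = -12)
a = 342 (a = 19*(3*6) = 19*18 = 342)
a*((0*5)*(-3) + R(5)) = 342*((0*5)*(-3) - 12) = 342*(0*(-3) - 12) = 342*(0 - 12) = 342*(-12) = -4104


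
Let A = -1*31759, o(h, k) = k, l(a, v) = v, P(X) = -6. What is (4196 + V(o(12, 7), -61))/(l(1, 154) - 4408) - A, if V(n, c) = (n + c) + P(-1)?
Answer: 67549325/2127 ≈ 31758.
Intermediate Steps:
V(n, c) = -6 + c + n (V(n, c) = (n + c) - 6 = (c + n) - 6 = -6 + c + n)
A = -31759
(4196 + V(o(12, 7), -61))/(l(1, 154) - 4408) - A = (4196 + (-6 - 61 + 7))/(154 - 4408) - 1*(-31759) = (4196 - 60)/(-4254) + 31759 = 4136*(-1/4254) + 31759 = -2068/2127 + 31759 = 67549325/2127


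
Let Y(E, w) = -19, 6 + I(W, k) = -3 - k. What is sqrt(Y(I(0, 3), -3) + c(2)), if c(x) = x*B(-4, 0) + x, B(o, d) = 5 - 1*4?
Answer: I*sqrt(15) ≈ 3.873*I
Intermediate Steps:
B(o, d) = 1 (B(o, d) = 5 - 4 = 1)
I(W, k) = -9 - k (I(W, k) = -6 + (-3 - k) = -9 - k)
c(x) = 2*x (c(x) = x*1 + x = x + x = 2*x)
sqrt(Y(I(0, 3), -3) + c(2)) = sqrt(-19 + 2*2) = sqrt(-19 + 4) = sqrt(-15) = I*sqrt(15)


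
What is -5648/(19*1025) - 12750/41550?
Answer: -3219871/5394575 ≈ -0.59687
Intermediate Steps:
-5648/(19*1025) - 12750/41550 = -5648/19475 - 12750*1/41550 = -5648*1/19475 - 85/277 = -5648/19475 - 85/277 = -3219871/5394575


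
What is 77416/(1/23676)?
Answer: 1832901216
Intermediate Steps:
77416/(1/23676) = 77416*23676 = 1832901216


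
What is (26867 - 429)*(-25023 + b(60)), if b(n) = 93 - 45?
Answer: -660289050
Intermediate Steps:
b(n) = 48
(26867 - 429)*(-25023 + b(60)) = (26867 - 429)*(-25023 + 48) = 26438*(-24975) = -660289050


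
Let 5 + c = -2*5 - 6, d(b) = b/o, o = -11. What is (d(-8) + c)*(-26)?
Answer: 5798/11 ≈ 527.09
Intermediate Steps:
d(b) = -b/11 (d(b) = b/(-11) = b*(-1/11) = -b/11)
c = -21 (c = -5 + (-2*5 - 6) = -5 + (-10 - 6) = -5 - 16 = -21)
(d(-8) + c)*(-26) = (-1/11*(-8) - 21)*(-26) = (8/11 - 21)*(-26) = -223/11*(-26) = 5798/11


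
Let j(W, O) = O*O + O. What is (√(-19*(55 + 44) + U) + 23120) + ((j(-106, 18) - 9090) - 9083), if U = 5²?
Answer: 5289 + 8*I*√29 ≈ 5289.0 + 43.081*I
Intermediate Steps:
U = 25
j(W, O) = O + O² (j(W, O) = O² + O = O + O²)
(√(-19*(55 + 44) + U) + 23120) + ((j(-106, 18) - 9090) - 9083) = (√(-19*(55 + 44) + 25) + 23120) + ((18*(1 + 18) - 9090) - 9083) = (√(-19*99 + 25) + 23120) + ((18*19 - 9090) - 9083) = (√(-1881 + 25) + 23120) + ((342 - 9090) - 9083) = (√(-1856) + 23120) + (-8748 - 9083) = (8*I*√29 + 23120) - 17831 = (23120 + 8*I*√29) - 17831 = 5289 + 8*I*√29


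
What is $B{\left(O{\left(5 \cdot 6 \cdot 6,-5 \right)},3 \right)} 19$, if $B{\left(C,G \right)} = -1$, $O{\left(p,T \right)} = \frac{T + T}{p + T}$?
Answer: $-19$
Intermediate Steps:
$O{\left(p,T \right)} = \frac{2 T}{T + p}$
$B{\left(O{\left(5 \cdot 6 \cdot 6,-5 \right)},3 \right)} 19 = \left(-1\right) 19 = -19$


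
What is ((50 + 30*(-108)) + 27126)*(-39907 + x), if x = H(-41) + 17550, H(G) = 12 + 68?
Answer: -533222272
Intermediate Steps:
H(G) = 80
x = 17630 (x = 80 + 17550 = 17630)
((50 + 30*(-108)) + 27126)*(-39907 + x) = ((50 + 30*(-108)) + 27126)*(-39907 + 17630) = ((50 - 3240) + 27126)*(-22277) = (-3190 + 27126)*(-22277) = 23936*(-22277) = -533222272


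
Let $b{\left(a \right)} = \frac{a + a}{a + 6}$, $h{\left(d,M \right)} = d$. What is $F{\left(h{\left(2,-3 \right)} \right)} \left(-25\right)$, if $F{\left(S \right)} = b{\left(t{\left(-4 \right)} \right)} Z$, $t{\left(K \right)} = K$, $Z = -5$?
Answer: $-500$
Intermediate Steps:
$b{\left(a \right)} = \frac{2 a}{6 + a}$
$F{\left(S \right)} = 20$ ($F{\left(S \right)} = 2 \left(-4\right) \frac{1}{6 - 4} \left(-5\right) = 2 \left(-4\right) \frac{1}{2} \left(-5\right) = \left(-4\right) \left(-5\right) = 20$)
$F{\left(h{\left(2,-3 \right)} \right)} \left(-25\right) = 20 \left(-25\right) = -500$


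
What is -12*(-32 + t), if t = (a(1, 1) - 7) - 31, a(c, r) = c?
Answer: 828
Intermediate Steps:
t = -37 (t = (1 - 7) - 31 = -6 - 31 = -37)
-12*(-32 + t) = -12*(-32 - 37) = -12*(-69) = 828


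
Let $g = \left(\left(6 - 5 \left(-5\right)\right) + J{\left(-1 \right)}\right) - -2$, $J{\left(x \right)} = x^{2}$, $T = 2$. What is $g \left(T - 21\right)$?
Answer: $-646$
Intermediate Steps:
$g = 34$ ($g = \left(\left(6 - 5 \left(-5\right)\right) + \left(-1\right)^{2}\right) - -2 = \left(\left(6 - -25\right) + 1\right) + 2 = \left(\left(6 + 25\right) + 1\right) + 2 = \left(31 + 1\right) + 2 = 32 + 2 = 34$)
$g \left(T - 21\right) = 34 \left(2 - 21\right) = 34 \left(-19\right) = -646$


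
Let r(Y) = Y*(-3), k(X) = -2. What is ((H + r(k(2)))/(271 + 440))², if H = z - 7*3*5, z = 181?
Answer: 6724/505521 ≈ 0.013301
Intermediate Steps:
r(Y) = -3*Y
H = 76 (H = 181 - 7*3*5 = 181 - 21*5 = 181 - 1*105 = 181 - 105 = 76)
((H + r(k(2)))/(271 + 440))² = ((76 - 3*(-2))/(271 + 440))² = ((76 + 6)/711)² = (82*(1/711))² = (82/711)² = 6724/505521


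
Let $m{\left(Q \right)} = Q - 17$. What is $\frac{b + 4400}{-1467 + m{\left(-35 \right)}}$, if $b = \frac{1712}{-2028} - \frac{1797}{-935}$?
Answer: $- \frac{2086308899}{720074355} \approx -2.8974$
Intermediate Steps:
$b = \frac{510899}{474045}$ ($b = 1712 \left(- \frac{1}{2028}\right) - - \frac{1797}{935} = - \frac{428}{507} + \frac{1797}{935} = \frac{510899}{474045} \approx 1.0777$)
$m{\left(Q \right)} = -17 + Q$
$\frac{b + 4400}{-1467 + m{\left(-35 \right)}} = \frac{\frac{510899}{474045} + 4400}{-1467 - 52} = \frac{2086308899}{474045 \left(-1467 - 52\right)} = \frac{2086308899}{474045 \left(-1519\right)} = \frac{2086308899}{474045} \left(- \frac{1}{1519}\right) = - \frac{2086308899}{720074355}$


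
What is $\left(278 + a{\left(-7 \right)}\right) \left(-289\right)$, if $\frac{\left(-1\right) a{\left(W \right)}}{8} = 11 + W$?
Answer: $-71094$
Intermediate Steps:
$a{\left(W \right)} = -88 - 8 W$ ($a{\left(W \right)} = - 8 \left(11 + W\right) = -88 - 8 W$)
$\left(278 + a{\left(-7 \right)}\right) \left(-289\right) = \left(278 - 32\right) \left(-289\right) = 246 \left(-289\right) = -71094$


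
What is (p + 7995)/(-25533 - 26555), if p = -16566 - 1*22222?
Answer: 30793/52088 ≈ 0.59117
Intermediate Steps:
p = -38788 (p = -16566 - 22222 = -38788)
(p + 7995)/(-25533 - 26555) = (-38788 + 7995)/(-25533 - 26555) = -30793/(-52088) = -30793*(-1/52088) = 30793/52088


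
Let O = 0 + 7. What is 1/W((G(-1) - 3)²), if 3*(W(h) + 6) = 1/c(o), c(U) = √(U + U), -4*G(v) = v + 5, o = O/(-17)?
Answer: -756/4553 + 3*I*√238/4553 ≈ -0.16604 + 0.010165*I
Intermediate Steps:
O = 7
o = -7/17 (o = 7/(-17) = 7*(-1/17) = -7/17 ≈ -0.41176)
G(v) = -5/4 - v/4 (G(v) = -(v + 5)/4 = -(5 + v)/4 = -5/4 - v/4)
c(U) = √2*√U (c(U) = √(2*U) = √2*√U)
W(h) = -6 - I*√238/42 (W(h) = -6 + 1/(3*((√2*√(-7/17)))) = -6 + 1/(3*((√2*(I*√119/17)))) = -6 + 1/(3*((I*√238/17))) = -6 + (-I*√238/14)/3 = -6 - I*√238/42)
1/W((G(-1) - 3)²) = 1/(-6 - I*√238/42)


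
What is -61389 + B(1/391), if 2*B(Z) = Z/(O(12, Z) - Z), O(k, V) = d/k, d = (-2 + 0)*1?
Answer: -24371436/397 ≈ -61389.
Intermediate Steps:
d = -2 (d = -2*1 = -2)
O(k, V) = -2/k
B(Z) = Z/(2*(-1/6 - Z)) (B(Z) = (Z/(-2/12 - Z))/2 = (Z/(-2*1/12 - Z))/2 = (Z/(-1/6 - Z))/2 = Z/(2*(-1/6 - Z)))
-61389 + B(1/391) = -61389 - 3/(391*(1 + 6/391)) = -61389 - 3*1/391/(1 + 6*(1/391)) = -61389 - 3*1/391/(1 + 6/391) = -61389 - 3*1/391/397/391 = -61389 - 3*1/391*391/397 = -61389 - 3/397 = -24371436/397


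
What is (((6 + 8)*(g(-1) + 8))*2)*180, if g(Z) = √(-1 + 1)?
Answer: 40320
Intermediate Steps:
g(Z) = 0 (g(Z) = √0 = 0)
(((6 + 8)*(g(-1) + 8))*2)*180 = (((6 + 8)*(0 + 8))*2)*180 = ((14*8)*2)*180 = (112*2)*180 = 224*180 = 40320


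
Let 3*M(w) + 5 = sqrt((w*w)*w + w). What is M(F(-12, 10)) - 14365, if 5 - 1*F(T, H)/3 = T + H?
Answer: -43100/3 + sqrt(9282)/3 ≈ -14335.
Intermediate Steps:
F(T, H) = 15 - 3*H - 3*T (F(T, H) = 15 - 3*(T + H) = 15 - 3*(H + T) = 15 + (-3*H - 3*T) = 15 - 3*H - 3*T)
M(w) = -5/3 + sqrt(w + w**3)/3 (M(w) = -5/3 + sqrt((w*w)*w + w)/3 = -5/3 + sqrt(w**2*w + w)/3 = -5/3 + sqrt(w**3 + w)/3 = -5/3 + sqrt(w + w**3)/3)
M(F(-12, 10)) - 14365 = (-5/3 + sqrt((15 - 3*10 - 3*(-12))*(1 + (15 - 3*10 - 3*(-12))**2))/3) - 14365 = (-5/3 + sqrt((15 - 30 + 36)*(1 + (15 - 30 + 36)**2))/3) - 14365 = (-5/3 + sqrt(21*(1 + 21**2))/3) - 14365 = (-5/3 + sqrt(21*(1 + 441))/3) - 14365 = (-5/3 + sqrt(21*442)/3) - 14365 = (-5/3 + sqrt(9282)/3) - 14365 = -43100/3 + sqrt(9282)/3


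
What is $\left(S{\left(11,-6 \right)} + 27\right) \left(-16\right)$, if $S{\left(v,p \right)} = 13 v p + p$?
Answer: $13392$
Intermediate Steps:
$S{\left(v,p \right)} = p + 13 p v$ ($S{\left(v,p \right)} = 13 p v + p = p + 13 p v$)
$\left(S{\left(11,-6 \right)} + 27\right) \left(-16\right) = \left(- 6 \left(1 + 13 \cdot 11\right) + 27\right) \left(-16\right) = \left(- 6 \left(1 + 143\right) + 27\right) \left(-16\right) = \left(\left(-6\right) 144 + 27\right) \left(-16\right) = \left(-864 + 27\right) \left(-16\right) = \left(-837\right) \left(-16\right) = 13392$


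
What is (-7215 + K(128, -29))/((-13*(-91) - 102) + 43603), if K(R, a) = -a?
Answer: -3593/22342 ≈ -0.16082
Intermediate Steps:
(-7215 + K(128, -29))/((-13*(-91) - 102) + 43603) = (-7215 - 1*(-29))/((-13*(-91) - 102) + 43603) = (-7215 + 29)/((1183 - 102) + 43603) = -7186/(1081 + 43603) = -7186/44684 = -7186*1/44684 = -3593/22342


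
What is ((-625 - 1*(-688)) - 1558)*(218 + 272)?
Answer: -732550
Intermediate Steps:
((-625 - 1*(-688)) - 1558)*(218 + 272) = ((-625 + 688) - 1558)*490 = (63 - 1558)*490 = -1495*490 = -732550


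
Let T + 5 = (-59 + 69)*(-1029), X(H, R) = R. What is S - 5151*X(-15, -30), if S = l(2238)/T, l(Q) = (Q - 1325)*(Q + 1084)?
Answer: 1587853364/10295 ≈ 1.5424e+5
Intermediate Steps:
l(Q) = (-1325 + Q)*(1084 + Q)
T = -10295 (T = -5 + (-59 + 69)*(-1029) = -5 + 10*(-1029) = -5 - 10290 = -10295)
S = -3032986/10295 (S = (-1436300 + 2238² - 241*2238)/(-10295) = (-1436300 + 5008644 - 539358)*(-1/10295) = 3032986*(-1/10295) = -3032986/10295 ≈ -294.61)
S - 5151*X(-15, -30) = -3032986/10295 - 5151*(-30) = -3032986/10295 + 154530 = 1587853364/10295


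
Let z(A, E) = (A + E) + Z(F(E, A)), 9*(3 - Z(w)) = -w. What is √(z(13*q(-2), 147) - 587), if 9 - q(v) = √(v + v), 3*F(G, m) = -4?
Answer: √(-25932 - 2106*I)/9 ≈ 0.72596 - 17.907*I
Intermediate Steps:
F(G, m) = -4/3 (F(G, m) = (⅓)*(-4) = -4/3)
Z(w) = 3 + w/9 (Z(w) = 3 - (-1)*w/9 = 3 + w/9)
q(v) = 9 - √2*√v (q(v) = 9 - √(v + v) = 9 - √(2*v) = 9 - √2*√v)
z(A, E) = 77/27 + A + E (z(A, E) = (A + E) + (3 + (⅑)*(-4/3)) = (A + E) + (3 - 4/27) = (A + E) + 77/27 = 77/27 + A + E)
√(z(13*q(-2), 147) - 587) = √((77/27 + 13*(9 - √2*√(-2)) + 147) - 587) = √((77/27 + 13*(9 - √2*I*√2) + 147) - 587) = √((77/27 + 13*(9 - 2*I) + 147) - 587) = √((77/27 + (117 - 26*I) + 147) - 587) = √((7205/27 - 26*I) - 587) = √(-8644/27 - 26*I)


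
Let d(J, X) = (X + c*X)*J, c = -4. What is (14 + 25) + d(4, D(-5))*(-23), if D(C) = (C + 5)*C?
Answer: 39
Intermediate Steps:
D(C) = C*(5 + C) (D(C) = (5 + C)*C = C*(5 + C))
d(J, X) = -3*J*X (d(J, X) = (X - 4*X)*J = (-3*X)*J = -3*J*X)
(14 + 25) + d(4, D(-5))*(-23) = (14 + 25) - 3*4*(-5*(5 - 5))*(-23) = 39 - 3*4*(-5*0)*(-23) = 39 - 3*4*0*(-23) = 39 + 0*(-23) = 39 + 0 = 39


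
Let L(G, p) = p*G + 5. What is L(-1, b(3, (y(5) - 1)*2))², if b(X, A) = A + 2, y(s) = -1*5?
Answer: 225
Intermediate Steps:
y(s) = -5
b(X, A) = 2 + A
L(G, p) = 5 + G*p (L(G, p) = G*p + 5 = 5 + G*p)
L(-1, b(3, (y(5) - 1)*2))² = (5 - (2 + (-5 - 1)*2))² = (5 - (2 - 6*2))² = (5 - (2 - 12))² = (5 - 1*(-10))² = (5 + 10)² = 15² = 225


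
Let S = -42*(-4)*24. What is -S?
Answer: -4032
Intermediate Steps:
S = 4032 (S = 168*24 = 4032)
-S = -1*4032 = -4032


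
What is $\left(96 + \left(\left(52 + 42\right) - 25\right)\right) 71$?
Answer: $11715$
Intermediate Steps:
$\left(96 + \left(\left(52 + 42\right) - 25\right)\right) 71 = \left(96 + \left(94 - 25\right)\right) 71 = \left(96 + 69\right) 71 = 165 \cdot 71 = 11715$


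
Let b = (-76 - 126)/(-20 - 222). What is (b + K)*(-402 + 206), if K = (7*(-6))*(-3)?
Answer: -3008012/121 ≈ -24860.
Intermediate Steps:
K = 126 (K = -42*(-3) = 126)
b = 101/121 (b = -202/(-242) = -202*(-1/242) = 101/121 ≈ 0.83471)
(b + K)*(-402 + 206) = (101/121 + 126)*(-402 + 206) = (15347/121)*(-196) = -3008012/121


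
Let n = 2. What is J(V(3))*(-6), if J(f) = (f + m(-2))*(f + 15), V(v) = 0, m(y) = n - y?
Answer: -360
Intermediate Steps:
m(y) = 2 - y
J(f) = (4 + f)*(15 + f) (J(f) = (f + (2 - 1*(-2)))*(f + 15) = (f + (2 + 2))*(15 + f) = (f + 4)*(15 + f) = (4 + f)*(15 + f))
J(V(3))*(-6) = (60 + 0**2 + 19*0)*(-6) = (60 + 0 + 0)*(-6) = 60*(-6) = -360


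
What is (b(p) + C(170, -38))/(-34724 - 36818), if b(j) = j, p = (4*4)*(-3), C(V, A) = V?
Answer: -61/35771 ≈ -0.0017053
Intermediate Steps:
p = -48 (p = 16*(-3) = -48)
(b(p) + C(170, -38))/(-34724 - 36818) = (-48 + 170)/(-34724 - 36818) = 122/(-71542) = 122*(-1/71542) = -61/35771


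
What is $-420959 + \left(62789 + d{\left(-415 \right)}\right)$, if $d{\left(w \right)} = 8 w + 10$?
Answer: $-361480$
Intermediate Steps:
$d{\left(w \right)} = 10 + 8 w$
$-420959 + \left(62789 + d{\left(-415 \right)}\right) = -420959 + \left(62789 + \left(10 + 8 \left(-415\right)\right)\right) = -420959 + \left(62789 + \left(10 - 3320\right)\right) = -420959 + \left(62789 - 3310\right) = -420959 + 59479 = -361480$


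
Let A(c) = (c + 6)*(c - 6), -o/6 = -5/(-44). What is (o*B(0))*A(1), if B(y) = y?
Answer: 0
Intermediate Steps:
o = -15/22 (o = -(-30)/(-44) = -(-30)*(-1)/44 = -6*5/44 = -15/22 ≈ -0.68182)
A(c) = (-6 + c)*(6 + c) (A(c) = (6 + c)*(-6 + c) = (-6 + c)*(6 + c))
(o*B(0))*A(1) = (-15/22*0)*(-36 + 1²) = 0*(-36 + 1) = 0*(-35) = 0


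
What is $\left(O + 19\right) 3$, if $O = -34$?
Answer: $-45$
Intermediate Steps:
$\left(O + 19\right) 3 = \left(-34 + 19\right) 3 = \left(-15\right) 3 = -45$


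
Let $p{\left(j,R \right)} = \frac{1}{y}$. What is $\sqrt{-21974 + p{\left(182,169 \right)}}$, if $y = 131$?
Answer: $\frac{i \sqrt{377095683}}{131} \approx 148.24 i$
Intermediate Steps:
$p{\left(j,R \right)} = \frac{1}{131}$
$\sqrt{-21974 + p{\left(182,169 \right)}} = \sqrt{-21974 + \frac{1}{131}} = \sqrt{- \frac{2878593}{131}} = \frac{i \sqrt{377095683}}{131}$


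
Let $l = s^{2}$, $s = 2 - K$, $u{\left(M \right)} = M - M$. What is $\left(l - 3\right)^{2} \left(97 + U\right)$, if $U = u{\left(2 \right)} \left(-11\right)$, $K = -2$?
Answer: $16393$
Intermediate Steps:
$u{\left(M \right)} = 0$
$s = 4$ ($s = 2 - -2 = 2 + 2 = 4$)
$l = 16$ ($l = 4^{2} = 16$)
$U = 0$ ($U = 0 \left(-11\right) = 0$)
$\left(l - 3\right)^{2} \left(97 + U\right) = \left(16 - 3\right)^{2} \left(97 + 0\right) = 13^{2} \cdot 97 = 169 \cdot 97 = 16393$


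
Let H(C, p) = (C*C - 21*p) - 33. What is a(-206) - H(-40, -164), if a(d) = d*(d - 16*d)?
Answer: -641551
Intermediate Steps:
H(C, p) = -33 + C² - 21*p (H(C, p) = (C² - 21*p) - 33 = -33 + C² - 21*p)
a(d) = -15*d² (a(d) = d*(-15*d) = -15*d²)
a(-206) - H(-40, -164) = -15*(-206)² - (-33 + (-40)² - 21*(-164)) = -15*42436 - (-33 + 1600 + 3444) = -636540 - 1*5011 = -636540 - 5011 = -641551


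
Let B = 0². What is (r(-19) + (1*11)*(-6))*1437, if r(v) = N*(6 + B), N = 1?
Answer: -86220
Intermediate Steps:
B = 0
r(v) = 6 (r(v) = 1*(6 + 0) = 1*6 = 6)
(r(-19) + (1*11)*(-6))*1437 = (6 + (1*11)*(-6))*1437 = (6 + 11*(-6))*1437 = (6 - 66)*1437 = -60*1437 = -86220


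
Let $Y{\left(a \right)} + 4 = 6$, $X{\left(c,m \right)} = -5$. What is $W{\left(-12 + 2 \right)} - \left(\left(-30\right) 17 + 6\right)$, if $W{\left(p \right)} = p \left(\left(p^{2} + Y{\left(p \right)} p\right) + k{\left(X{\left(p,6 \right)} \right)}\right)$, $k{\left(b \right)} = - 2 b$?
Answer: $-396$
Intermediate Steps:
$Y{\left(a \right)} = 2$ ($Y{\left(a \right)} = -4 + 6 = 2$)
$W{\left(p \right)} = p \left(10 + p^{2} + 2 p\right)$ ($W{\left(p \right)} = p \left(\left(p^{2} + 2 p\right) - -10\right) = p \left(\left(p^{2} + 2 p\right) + 10\right) = p \left(10 + p^{2} + 2 p\right)$)
$W{\left(-12 + 2 \right)} - \left(\left(-30\right) 17 + 6\right) = \left(-12 + 2\right) \left(10 + \left(-12 + 2\right)^{2} + 2 \left(-12 + 2\right)\right) - \left(\left(-30\right) 17 + 6\right) = - 10 \left(10 + \left(-10\right)^{2} + 2 \left(-10\right)\right) - \left(-510 + 6\right) = - 10 \left(10 + 100 - 20\right) - -504 = \left(-10\right) 90 + 504 = -900 + 504 = -396$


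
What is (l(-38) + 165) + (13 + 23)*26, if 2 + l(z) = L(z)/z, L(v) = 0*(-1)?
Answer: 1099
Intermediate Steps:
L(v) = 0
l(z) = -2 (l(z) = -2 + 0/z = -2 + 0 = -2)
(l(-38) + 165) + (13 + 23)*26 = (-2 + 165) + (13 + 23)*26 = 163 + 36*26 = 163 + 936 = 1099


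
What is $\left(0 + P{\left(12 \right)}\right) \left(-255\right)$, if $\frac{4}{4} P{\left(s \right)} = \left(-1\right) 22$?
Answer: $5610$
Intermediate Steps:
$P{\left(s \right)} = -22$ ($P{\left(s \right)} = \left(-1\right) 22 = -22$)
$\left(0 + P{\left(12 \right)}\right) \left(-255\right) = \left(0 - 22\right) \left(-255\right) = \left(-22\right) \left(-255\right) = 5610$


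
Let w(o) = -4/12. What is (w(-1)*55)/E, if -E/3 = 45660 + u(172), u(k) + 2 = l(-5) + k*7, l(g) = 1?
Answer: 55/421767 ≈ 0.00013040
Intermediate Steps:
w(o) = -⅓ (w(o) = -4*1/12 = -⅓)
u(k) = -1 + 7*k (u(k) = -2 + (1 + k*7) = -2 + (1 + 7*k) = -1 + 7*k)
E = -140589 (E = -3*(45660 + (-1 + 7*172)) = -3*(45660 + (-1 + 1204)) = -3*(45660 + 1203) = -3*46863 = -140589)
(w(-1)*55)/E = -⅓*55/(-140589) = -55/3*(-1/140589) = 55/421767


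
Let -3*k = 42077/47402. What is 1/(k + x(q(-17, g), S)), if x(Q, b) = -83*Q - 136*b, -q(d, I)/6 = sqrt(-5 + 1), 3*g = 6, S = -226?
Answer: 621554203655034/19123967182950023497 - 20141656250256*I/19123967182950023497 ≈ 3.2501e-5 - 1.0532e-6*I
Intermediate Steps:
g = 2 (g = (1/3)*6 = 2)
q(d, I) = -12*I (q(d, I) = -6*sqrt(-5 + 1) = -12*I)
x(Q, b) = -136*b - 83*Q
k = -42077/142206 (k = -42077/(3*47402) = -1/3*42077/47402 = -42077/142206 ≈ -0.29589)
1/(k + x(q(-17, g), S)) = 1/(-42077/142206 + (-136*(-226) - (-996)*I)) = 1/(-42077/142206 + (30736 + 996*I)) = 1/(4370801539/142206 + 996*I) = 20222546436*(4370801539/142206 - 996*I)/19123967182950023497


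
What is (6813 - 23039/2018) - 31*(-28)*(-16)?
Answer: -14300389/2018 ≈ -7086.4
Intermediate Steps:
(6813 - 23039/2018) - 31*(-28)*(-16) = (6813 - 23039*1/2018) + 868*(-16) = (6813 - 23039/2018) - 13888 = 13725595/2018 - 13888 = -14300389/2018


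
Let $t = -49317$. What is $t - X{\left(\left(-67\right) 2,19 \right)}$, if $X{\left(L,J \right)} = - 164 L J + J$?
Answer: $-466880$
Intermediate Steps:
$X{\left(L,J \right)} = J - 164 J L$ ($X{\left(L,J \right)} = - 164 J L + J = J - 164 J L$)
$t - X{\left(\left(-67\right) 2,19 \right)} = -49317 - 19 \left(1 - 164 \left(\left(-67\right) 2\right)\right) = -49317 - 19 \left(1 - -21976\right) = -49317 - 19 \left(1 + 21976\right) = -49317 - 19 \cdot 21977 = -49317 - 417563 = -466880$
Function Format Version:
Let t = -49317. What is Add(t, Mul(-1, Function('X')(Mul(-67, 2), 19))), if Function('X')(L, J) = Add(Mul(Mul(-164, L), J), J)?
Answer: -466880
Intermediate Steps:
Function('X')(L, J) = Add(J, Mul(-164, J, L)) (Function('X')(L, J) = Add(Mul(-164, J, L), J) = Add(J, Mul(-164, J, L)))
Add(t, Mul(-1, Function('X')(Mul(-67, 2), 19))) = Add(-49317, Mul(-1, Mul(19, Add(1, Mul(-164, Mul(-67, 2)))))) = Add(-49317, Mul(-1, Mul(19, Add(1, Mul(-164, -134))))) = Add(-49317, Mul(-1, Mul(19, Add(1, 21976)))) = Add(-49317, Mul(-1, Mul(19, 21977))) = Add(-49317, Mul(-1, 417563)) = Add(-49317, -417563) = -466880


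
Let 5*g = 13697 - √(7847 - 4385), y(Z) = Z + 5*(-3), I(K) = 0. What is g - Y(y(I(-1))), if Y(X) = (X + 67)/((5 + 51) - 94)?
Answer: 260373/95 - √3462/5 ≈ 2729.0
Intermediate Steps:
y(Z) = -15 + Z (y(Z) = Z - 15 = -15 + Z)
Y(X) = -67/38 - X/38 (Y(X) = (67 + X)/(56 - 94) = (67 + X)/(-38) = (67 + X)*(-1/38) = -67/38 - X/38)
g = 13697/5 - √3462/5 (g = (13697 - √(7847 - 4385))/5 = (13697 - √3462)/5 = 13697/5 - √3462/5 ≈ 2727.6)
g - Y(y(I(-1))) = (13697/5 - √3462/5) - (-67/38 - (-15 + 0)/38) = (13697/5 - √3462/5) - (-67/38 - 1/38*(-15)) = (13697/5 - √3462/5) - (-67/38 + 15/38) = (13697/5 - √3462/5) - 1*(-26/19) = (13697/5 - √3462/5) + 26/19 = 260373/95 - √3462/5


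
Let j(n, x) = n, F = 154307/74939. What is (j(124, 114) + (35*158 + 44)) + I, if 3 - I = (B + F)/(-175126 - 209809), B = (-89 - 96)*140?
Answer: 164452776478672/28846643965 ≈ 5700.9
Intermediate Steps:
F = 154307/74939 (F = 154307*(1/74939) = 154307/74939 ≈ 2.0591)
B = -25900 (B = -185*140 = -25900)
I = 84599166102/28846643965 (I = 3 - (-25900 + 154307/74939)/(-175126 - 209809) = 3 - (-1940765793)/(74939*(-384935)) = 3 - (-1940765793)*(-1)/(74939*384935) = 3 - 1*1940765793/28846643965 = 3 - 1940765793/28846643965 = 84599166102/28846643965 ≈ 2.9327)
(j(124, 114) + (35*158 + 44)) + I = (124 + (35*158 + 44)) + 84599166102/28846643965 = (124 + (5530 + 44)) + 84599166102/28846643965 = (124 + 5574) + 84599166102/28846643965 = 5698 + 84599166102/28846643965 = 164452776478672/28846643965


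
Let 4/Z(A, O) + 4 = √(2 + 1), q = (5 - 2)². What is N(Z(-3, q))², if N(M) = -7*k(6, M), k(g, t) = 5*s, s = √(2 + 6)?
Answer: 9800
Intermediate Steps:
q = 9 (q = 3² = 9)
s = 2*√2 (s = √8 = 2*√2 ≈ 2.8284)
k(g, t) = 10*√2 (k(g, t) = 5*(2*√2) = 10*√2)
Z(A, O) = 4/(-4 + √3) (Z(A, O) = 4/(-4 + √(2 + 1)) = 4/(-4 + √3))
N(M) = -70*√2
N(Z(-3, q))² = (-70*√2)² = 9800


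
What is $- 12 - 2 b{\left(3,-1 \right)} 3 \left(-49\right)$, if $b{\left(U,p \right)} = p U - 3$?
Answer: $21168$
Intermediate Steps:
$b{\left(U,p \right)} = -3 + U p$ ($b{\left(U,p \right)} = U p - 3 = -3 + U p$)
$- 12 - 2 b{\left(3,-1 \right)} 3 \left(-49\right) = - 12 - 2 \left(-3 + 3 \left(-1\right)\right) 3 \left(-49\right) = - 12 - 2 \left(-3 - 3\right) 3 \left(-49\right) = - 12 \left(-2\right) \left(-6\right) 3 \left(-49\right) = - 12 \cdot 12 \cdot 3 \left(-49\right) = \left(-12\right) 36 \left(-49\right) = \left(-432\right) \left(-49\right) = 21168$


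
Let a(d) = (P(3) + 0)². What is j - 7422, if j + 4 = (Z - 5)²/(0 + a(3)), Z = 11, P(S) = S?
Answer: -7422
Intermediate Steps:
a(d) = 9 (a(d) = (3 + 0)² = 3² = 9)
j = 0 (j = -4 + (11 - 5)²/(0 + 9) = -4 + 6²/9 = -4 + (⅑)*36 = -4 + 4 = 0)
j - 7422 = 0 - 7422 = -7422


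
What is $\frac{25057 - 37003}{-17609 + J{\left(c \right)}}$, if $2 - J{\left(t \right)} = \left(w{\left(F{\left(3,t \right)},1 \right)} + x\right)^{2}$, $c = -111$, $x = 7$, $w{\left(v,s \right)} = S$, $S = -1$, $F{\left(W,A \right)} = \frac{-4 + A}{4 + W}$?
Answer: $\frac{3982}{5881} \approx 0.6771$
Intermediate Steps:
$F{\left(W,A \right)} = \frac{-4 + A}{4 + W}$
$w{\left(v,s \right)} = -1$
$J{\left(t \right)} = -34$ ($J{\left(t \right)} = 2 - \left(-1 + 7\right)^{2} = 2 - 6^{2} = 2 - 36 = -34$)
$\frac{25057 - 37003}{-17609 + J{\left(c \right)}} = \frac{25057 - 37003}{-17609 - 34} = - \frac{11946}{-17643} = \left(-11946\right) \left(- \frac{1}{17643}\right) = \frac{3982}{5881}$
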